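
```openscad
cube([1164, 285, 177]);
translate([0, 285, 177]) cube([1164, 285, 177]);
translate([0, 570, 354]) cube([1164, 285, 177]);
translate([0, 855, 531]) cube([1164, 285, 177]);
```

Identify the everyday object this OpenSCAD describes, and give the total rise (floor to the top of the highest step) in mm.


A staircase. The total rise is 708 mm.

4 identical blocks, each offset up and back from the previous — a staircase. Each step is 177 mm tall and there are 4 of them, so the total rise is 4 × 177 = 708 mm.


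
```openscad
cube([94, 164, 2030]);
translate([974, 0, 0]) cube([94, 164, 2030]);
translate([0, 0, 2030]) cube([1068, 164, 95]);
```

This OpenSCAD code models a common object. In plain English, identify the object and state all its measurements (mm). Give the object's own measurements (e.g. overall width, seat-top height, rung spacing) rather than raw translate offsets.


A door frame. The clear opening is 880 mm wide and 2030 mm high. Two 94 mm wide jambs, 164 mm deep, stand either side of the opening from the floor to the top of the opening. A 95 mm thick head sits across the top of both jambs, spanning the full outside width of the frame.


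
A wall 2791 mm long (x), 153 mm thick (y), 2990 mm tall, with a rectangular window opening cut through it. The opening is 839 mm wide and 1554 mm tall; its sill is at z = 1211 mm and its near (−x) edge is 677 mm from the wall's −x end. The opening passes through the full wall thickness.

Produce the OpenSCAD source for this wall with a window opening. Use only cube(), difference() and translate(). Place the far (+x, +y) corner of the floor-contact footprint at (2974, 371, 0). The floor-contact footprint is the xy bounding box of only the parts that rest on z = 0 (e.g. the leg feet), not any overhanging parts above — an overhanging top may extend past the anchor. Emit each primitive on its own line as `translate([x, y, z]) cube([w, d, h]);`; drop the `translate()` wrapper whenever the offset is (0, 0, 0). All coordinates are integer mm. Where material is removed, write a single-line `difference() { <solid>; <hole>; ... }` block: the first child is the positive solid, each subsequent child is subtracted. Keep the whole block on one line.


difference() { translate([183, 218, 0]) cube([2791, 153, 2990]); translate([860, 218, 1211]) cube([839, 153, 1554]); }


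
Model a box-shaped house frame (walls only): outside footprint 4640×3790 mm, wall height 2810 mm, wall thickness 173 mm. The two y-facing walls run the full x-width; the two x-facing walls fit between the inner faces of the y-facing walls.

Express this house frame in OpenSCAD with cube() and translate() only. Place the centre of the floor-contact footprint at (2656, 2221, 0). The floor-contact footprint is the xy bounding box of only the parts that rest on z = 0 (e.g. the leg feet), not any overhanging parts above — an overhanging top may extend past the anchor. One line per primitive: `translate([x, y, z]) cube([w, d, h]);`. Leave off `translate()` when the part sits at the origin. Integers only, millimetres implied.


translate([336, 326, 0]) cube([4640, 173, 2810]);
translate([336, 3943, 0]) cube([4640, 173, 2810]);
translate([336, 499, 0]) cube([173, 3444, 2810]);
translate([4803, 499, 0]) cube([173, 3444, 2810]);


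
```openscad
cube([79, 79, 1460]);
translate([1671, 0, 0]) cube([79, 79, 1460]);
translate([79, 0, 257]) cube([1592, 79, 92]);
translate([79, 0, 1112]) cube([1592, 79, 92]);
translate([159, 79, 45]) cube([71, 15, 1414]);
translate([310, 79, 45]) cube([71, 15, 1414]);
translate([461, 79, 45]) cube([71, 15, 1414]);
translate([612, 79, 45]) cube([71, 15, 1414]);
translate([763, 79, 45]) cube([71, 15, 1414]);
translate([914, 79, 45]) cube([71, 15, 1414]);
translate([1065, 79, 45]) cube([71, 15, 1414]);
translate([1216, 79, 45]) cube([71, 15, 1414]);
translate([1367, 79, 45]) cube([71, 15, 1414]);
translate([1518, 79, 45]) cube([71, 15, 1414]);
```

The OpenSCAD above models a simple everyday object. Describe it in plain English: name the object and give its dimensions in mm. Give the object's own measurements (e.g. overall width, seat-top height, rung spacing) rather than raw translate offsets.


A fence section. Two 79×79 mm posts, 1460 mm tall, stand on the floor with a clear span of 1592 mm between their inner faces. Two horizontal rails of 79×92 mm section span the gap between the posts with their undersides at z = 257 mm and z = 1112 mm, flush with the posts' −y face. 10 pickets, each 71 mm wide, 15 mm thick and 1414 mm tall, are fixed to the +y face of the rails with their bottoms at z = 45 mm, spaced across the span with a 80 mm gap after the −x post and between neighbouring pickets, with 82 mm left before the +x post.


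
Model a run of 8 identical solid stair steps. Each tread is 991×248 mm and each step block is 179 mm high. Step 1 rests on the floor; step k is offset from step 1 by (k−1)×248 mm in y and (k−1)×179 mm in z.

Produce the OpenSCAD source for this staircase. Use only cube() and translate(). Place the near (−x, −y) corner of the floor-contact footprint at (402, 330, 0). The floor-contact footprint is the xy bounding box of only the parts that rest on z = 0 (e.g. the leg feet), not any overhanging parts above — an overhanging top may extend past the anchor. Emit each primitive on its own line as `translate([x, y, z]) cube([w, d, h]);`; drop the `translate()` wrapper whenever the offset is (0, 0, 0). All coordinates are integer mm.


translate([402, 330, 0]) cube([991, 248, 179]);
translate([402, 578, 179]) cube([991, 248, 179]);
translate([402, 826, 358]) cube([991, 248, 179]);
translate([402, 1074, 537]) cube([991, 248, 179]);
translate([402, 1322, 716]) cube([991, 248, 179]);
translate([402, 1570, 895]) cube([991, 248, 179]);
translate([402, 1818, 1074]) cube([991, 248, 179]);
translate([402, 2066, 1253]) cube([991, 248, 179]);


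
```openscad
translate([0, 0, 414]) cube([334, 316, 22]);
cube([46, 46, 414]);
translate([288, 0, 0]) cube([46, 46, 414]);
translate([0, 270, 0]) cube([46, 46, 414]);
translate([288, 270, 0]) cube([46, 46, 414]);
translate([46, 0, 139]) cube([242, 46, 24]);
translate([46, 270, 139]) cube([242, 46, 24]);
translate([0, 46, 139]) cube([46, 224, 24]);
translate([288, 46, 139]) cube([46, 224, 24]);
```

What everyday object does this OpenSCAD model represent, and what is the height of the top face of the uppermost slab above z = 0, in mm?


A stool. The seat height is 436 mm.

A 334×316×22 slab at z = 414 on four corner posts — a stool. The seat top is 414 + 22 = 436 mm.


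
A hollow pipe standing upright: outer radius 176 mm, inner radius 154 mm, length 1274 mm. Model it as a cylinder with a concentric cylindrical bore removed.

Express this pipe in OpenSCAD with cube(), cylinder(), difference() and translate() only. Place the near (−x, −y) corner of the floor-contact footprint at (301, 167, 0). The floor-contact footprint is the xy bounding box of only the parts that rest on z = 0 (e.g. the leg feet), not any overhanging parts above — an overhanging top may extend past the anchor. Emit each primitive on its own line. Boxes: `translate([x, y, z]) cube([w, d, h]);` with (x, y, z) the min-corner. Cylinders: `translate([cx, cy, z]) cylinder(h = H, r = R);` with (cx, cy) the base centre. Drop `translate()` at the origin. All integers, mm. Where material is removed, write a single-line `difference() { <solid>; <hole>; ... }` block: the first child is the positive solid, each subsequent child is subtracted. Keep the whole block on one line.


difference() { translate([477, 343, 0]) cylinder(h = 1274, r = 176); translate([477, 343, 0]) cylinder(h = 1274, r = 154); }


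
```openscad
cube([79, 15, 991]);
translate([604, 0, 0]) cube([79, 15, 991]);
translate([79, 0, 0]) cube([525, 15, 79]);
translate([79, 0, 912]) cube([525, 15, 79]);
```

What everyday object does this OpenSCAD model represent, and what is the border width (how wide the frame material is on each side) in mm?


A picture frame. The border width is 79 mm.

Four thin pieces enclosing a rectangular opening — a picture frame. The two full-height stiles are 991 mm tall; the top rail sits at z = 912 and is 79 mm tall, so the border above the opening is 991 − 912 = 79 mm, matching the stile x-width.


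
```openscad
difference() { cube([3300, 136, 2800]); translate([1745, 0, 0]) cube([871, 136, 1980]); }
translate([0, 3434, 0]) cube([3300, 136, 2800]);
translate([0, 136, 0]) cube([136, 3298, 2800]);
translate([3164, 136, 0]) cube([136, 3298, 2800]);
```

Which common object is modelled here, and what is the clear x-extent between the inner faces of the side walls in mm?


A single room. The interior width is 3028 mm.

Four walls enclosing a rectangle with a door in the front wall — a room. Outside width 3300 minus two 136 mm walls gives 3028 mm.


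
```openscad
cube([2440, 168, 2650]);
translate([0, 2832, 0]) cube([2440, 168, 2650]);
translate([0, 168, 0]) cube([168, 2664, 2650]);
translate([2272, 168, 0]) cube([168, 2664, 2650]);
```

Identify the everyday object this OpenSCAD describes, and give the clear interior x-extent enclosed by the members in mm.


A house (or room) frame. The interior width is 2104 mm.

Four 2650 mm walls enclosing a rectangle with no floor or roof — a room or house frame. Outside width is 2440 mm and wall thickness is 168 mm, so the interior width is 2440 − 2 × 168 = 2104 mm.


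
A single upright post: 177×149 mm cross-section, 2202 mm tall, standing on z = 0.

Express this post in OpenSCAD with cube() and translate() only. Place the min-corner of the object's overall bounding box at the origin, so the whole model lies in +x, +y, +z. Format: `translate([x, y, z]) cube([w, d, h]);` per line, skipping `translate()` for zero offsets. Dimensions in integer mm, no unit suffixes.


cube([177, 149, 2202]);


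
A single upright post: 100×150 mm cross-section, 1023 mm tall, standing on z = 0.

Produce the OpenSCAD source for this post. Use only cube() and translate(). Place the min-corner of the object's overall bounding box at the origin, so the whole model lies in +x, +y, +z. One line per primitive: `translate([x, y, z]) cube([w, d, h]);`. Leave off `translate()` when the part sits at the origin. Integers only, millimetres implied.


cube([100, 150, 1023]);


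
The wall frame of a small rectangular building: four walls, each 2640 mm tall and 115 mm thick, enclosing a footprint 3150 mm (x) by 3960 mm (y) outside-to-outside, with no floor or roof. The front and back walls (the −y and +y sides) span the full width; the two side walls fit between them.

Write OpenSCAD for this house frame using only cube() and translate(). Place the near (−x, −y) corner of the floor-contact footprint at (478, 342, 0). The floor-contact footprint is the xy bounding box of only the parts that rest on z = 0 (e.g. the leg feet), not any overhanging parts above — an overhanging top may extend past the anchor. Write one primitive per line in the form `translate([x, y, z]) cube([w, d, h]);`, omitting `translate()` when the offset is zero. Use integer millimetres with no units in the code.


translate([478, 342, 0]) cube([3150, 115, 2640]);
translate([478, 4187, 0]) cube([3150, 115, 2640]);
translate([478, 457, 0]) cube([115, 3730, 2640]);
translate([3513, 457, 0]) cube([115, 3730, 2640]);


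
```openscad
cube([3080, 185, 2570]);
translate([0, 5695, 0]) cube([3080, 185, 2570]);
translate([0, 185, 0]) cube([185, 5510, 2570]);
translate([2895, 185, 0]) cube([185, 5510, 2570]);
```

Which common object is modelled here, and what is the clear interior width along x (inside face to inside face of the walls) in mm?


A house (or room) frame. The interior width is 2710 mm.

Four 2570 mm walls enclosing a rectangle with no floor or roof — a room or house frame. Outside width is 3080 mm and wall thickness is 185 mm, so the interior width is 3080 − 2 × 185 = 2710 mm.


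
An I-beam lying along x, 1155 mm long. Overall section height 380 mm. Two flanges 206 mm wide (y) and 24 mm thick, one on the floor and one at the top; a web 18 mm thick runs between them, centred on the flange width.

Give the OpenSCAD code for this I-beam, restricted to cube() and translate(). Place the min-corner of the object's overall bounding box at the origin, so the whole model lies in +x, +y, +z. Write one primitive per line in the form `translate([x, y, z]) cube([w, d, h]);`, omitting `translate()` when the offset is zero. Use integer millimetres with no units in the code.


cube([1155, 206, 24]);
translate([0, 94, 24]) cube([1155, 18, 332]);
translate([0, 0, 356]) cube([1155, 206, 24]);


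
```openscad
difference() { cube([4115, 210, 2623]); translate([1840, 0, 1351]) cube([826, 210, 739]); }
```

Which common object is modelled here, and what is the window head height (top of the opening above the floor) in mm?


A wall with a window opening. The window head height is 2090 mm.

A wall with a rectangular opening subtracted — a window. Sill at z = 1351, opening 739 mm tall, so the head is at 1351 + 739 = 2090 mm.


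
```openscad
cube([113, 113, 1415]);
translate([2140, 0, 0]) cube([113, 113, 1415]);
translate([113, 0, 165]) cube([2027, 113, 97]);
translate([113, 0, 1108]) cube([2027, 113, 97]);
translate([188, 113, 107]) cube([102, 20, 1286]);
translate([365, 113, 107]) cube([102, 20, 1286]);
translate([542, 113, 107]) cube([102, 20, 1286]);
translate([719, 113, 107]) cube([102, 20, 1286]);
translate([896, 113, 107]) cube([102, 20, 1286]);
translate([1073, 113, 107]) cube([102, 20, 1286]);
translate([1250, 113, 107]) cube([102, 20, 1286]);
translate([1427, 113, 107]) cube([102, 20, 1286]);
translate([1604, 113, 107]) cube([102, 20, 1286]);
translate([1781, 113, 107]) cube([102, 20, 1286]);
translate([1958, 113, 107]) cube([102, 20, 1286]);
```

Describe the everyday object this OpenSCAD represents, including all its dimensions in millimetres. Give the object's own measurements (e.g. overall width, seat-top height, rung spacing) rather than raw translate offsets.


A fence section. Two 113×113 mm posts, 1415 mm tall, stand on the floor with a clear span of 2027 mm between their inner faces. Two horizontal rails of 113×97 mm section span the gap between the posts with their undersides at z = 165 mm and z = 1108 mm, flush with the posts' −y face. 11 pickets, each 102 mm wide, 20 mm thick and 1286 mm tall, are fixed to the +y face of the rails with their bottoms at z = 107 mm, spaced across the span with a 75 mm gap after the −x post and between neighbouring pickets, with 80 mm left before the +x post.


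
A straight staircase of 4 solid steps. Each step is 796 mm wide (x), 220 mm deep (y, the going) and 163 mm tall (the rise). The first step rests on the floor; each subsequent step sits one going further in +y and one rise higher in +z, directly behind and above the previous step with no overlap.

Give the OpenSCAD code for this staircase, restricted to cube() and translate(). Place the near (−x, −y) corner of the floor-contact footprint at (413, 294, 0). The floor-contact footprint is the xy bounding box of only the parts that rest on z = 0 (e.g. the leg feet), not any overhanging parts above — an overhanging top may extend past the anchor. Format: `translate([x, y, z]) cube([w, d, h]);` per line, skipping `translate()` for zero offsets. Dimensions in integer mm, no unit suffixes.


translate([413, 294, 0]) cube([796, 220, 163]);
translate([413, 514, 163]) cube([796, 220, 163]);
translate([413, 734, 326]) cube([796, 220, 163]);
translate([413, 954, 489]) cube([796, 220, 163]);


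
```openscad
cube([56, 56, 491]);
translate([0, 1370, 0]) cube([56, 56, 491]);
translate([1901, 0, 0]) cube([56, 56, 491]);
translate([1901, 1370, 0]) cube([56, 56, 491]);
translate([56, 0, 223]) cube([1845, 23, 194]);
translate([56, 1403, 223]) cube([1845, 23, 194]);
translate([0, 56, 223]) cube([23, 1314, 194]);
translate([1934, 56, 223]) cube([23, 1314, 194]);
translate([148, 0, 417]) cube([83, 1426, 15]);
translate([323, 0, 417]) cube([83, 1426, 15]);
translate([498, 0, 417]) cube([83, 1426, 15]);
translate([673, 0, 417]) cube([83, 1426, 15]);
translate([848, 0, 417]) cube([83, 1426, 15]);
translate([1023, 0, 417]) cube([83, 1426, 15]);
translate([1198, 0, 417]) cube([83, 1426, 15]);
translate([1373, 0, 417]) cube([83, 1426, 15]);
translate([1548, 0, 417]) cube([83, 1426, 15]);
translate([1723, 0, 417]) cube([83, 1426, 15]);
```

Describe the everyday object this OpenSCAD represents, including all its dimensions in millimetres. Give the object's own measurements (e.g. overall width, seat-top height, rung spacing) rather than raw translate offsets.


A bed frame 1957 mm long (x) by 1426 mm wide (y). Four 56×56 mm corner posts, 491 mm tall, at the corners of the footprint. Four rails of 23 mm thickness and 194 mm height run between adjacent posts with their undersides at z = 223 mm, their outer faces flush with the outside of the frame (the two x-running rails run between the posts' inner faces; the two y-running rails run between the posts' inner faces). 10 slats, each 83 mm wide (x) and 15 mm thick, lie across the top of the two x-running rails, running the full 1426 mm width of the frame in y; along x they sit between the end posts with a 92 mm gap after the −x posts and between neighbouring slats, leaving 95 mm before the +x posts.


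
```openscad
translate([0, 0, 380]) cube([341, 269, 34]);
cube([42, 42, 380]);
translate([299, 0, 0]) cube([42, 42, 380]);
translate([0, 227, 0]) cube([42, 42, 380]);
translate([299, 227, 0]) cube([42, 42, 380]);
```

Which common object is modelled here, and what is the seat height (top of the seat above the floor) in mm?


A stool. The seat height is 414 mm.

A 341×269×34 slab at z = 380 on four corner posts — a stool. The seat top is 380 + 34 = 414 mm.


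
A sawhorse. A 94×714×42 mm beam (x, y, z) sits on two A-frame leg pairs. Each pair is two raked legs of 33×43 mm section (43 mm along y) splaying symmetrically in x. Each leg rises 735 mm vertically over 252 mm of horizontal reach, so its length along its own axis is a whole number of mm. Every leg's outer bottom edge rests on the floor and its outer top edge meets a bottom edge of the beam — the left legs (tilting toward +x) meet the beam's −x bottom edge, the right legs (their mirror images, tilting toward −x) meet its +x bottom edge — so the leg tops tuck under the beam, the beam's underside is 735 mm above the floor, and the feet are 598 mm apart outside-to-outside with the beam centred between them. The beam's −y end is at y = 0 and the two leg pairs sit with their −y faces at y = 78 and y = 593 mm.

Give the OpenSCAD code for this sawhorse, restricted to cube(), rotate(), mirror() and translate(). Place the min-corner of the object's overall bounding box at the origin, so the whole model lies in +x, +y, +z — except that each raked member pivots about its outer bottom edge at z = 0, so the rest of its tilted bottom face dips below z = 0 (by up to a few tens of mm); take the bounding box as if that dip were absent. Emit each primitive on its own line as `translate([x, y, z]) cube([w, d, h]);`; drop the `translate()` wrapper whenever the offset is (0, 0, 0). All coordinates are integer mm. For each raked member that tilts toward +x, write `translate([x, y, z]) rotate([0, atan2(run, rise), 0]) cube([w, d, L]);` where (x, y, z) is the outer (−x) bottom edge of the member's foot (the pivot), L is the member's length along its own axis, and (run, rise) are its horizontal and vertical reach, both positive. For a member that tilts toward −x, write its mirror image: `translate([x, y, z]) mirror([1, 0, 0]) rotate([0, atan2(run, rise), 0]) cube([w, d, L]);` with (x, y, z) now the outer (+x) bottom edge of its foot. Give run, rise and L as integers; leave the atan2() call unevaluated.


translate([252, 0, 735]) cube([94, 714, 42]);
translate([0, 78, 0]) rotate([0, atan2(252, 735), 0]) cube([33, 43, 777]);
translate([598, 78, 0]) mirror([1, 0, 0]) rotate([0, atan2(252, 735), 0]) cube([33, 43, 777]);
translate([0, 593, 0]) rotate([0, atan2(252, 735), 0]) cube([33, 43, 777]);
translate([598, 593, 0]) mirror([1, 0, 0]) rotate([0, atan2(252, 735), 0]) cube([33, 43, 777]);


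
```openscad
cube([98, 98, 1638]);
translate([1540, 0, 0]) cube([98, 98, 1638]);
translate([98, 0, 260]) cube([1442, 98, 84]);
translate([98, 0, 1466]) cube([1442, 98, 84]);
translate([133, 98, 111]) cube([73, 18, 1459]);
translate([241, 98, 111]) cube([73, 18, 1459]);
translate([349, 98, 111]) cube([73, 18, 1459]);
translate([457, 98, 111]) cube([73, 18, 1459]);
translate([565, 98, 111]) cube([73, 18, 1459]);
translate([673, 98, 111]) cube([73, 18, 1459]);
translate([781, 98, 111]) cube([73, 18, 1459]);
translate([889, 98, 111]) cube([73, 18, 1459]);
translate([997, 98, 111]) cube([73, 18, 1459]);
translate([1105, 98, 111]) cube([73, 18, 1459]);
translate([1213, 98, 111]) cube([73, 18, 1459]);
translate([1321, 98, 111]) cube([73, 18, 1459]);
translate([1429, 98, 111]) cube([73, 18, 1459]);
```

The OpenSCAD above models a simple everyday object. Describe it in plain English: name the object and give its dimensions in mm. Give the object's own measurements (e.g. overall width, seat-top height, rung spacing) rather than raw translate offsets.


A fence section. Two 98×98 mm posts, 1638 mm tall, stand on the floor with a clear span of 1442 mm between their inner faces. Two horizontal rails of 98×84 mm section span the gap between the posts with their undersides at z = 260 mm and z = 1466 mm, flush with the posts' −y face. 13 pickets, each 73 mm wide, 18 mm thick and 1459 mm tall, are fixed to the +y face of the rails with their bottoms at z = 111 mm, spaced across the span with a 35 mm gap after the −x post and between neighbouring pickets, with 38 mm left before the +x post.


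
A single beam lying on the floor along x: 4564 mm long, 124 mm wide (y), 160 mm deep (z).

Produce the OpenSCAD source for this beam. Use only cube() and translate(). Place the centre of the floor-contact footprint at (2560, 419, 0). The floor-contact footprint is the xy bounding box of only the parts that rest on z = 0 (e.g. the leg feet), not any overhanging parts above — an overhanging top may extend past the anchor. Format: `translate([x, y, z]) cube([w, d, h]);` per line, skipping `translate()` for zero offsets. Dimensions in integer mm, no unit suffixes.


translate([278, 357, 0]) cube([4564, 124, 160]);


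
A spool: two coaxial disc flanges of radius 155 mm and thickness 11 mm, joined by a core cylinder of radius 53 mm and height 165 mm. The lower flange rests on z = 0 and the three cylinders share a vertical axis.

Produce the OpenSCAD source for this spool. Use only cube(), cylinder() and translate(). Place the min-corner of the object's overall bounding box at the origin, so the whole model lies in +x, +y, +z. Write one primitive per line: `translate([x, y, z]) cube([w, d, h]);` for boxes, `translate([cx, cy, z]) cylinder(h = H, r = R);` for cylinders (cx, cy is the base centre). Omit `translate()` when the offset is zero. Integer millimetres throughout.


translate([155, 155, 0]) cylinder(h = 11, r = 155);
translate([155, 155, 11]) cylinder(h = 165, r = 53);
translate([155, 155, 176]) cylinder(h = 11, r = 155);


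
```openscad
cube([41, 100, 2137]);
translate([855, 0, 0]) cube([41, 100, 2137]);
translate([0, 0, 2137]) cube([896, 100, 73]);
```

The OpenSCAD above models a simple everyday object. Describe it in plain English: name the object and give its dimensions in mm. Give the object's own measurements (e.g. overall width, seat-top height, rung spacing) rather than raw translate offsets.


A door frame. The clear opening is 814 mm wide and 2137 mm high. Two 41 mm wide jambs, 100 mm deep, stand either side of the opening from the floor to the top of the opening. A 73 mm thick head sits across the top of both jambs, spanning the full outside width of the frame.


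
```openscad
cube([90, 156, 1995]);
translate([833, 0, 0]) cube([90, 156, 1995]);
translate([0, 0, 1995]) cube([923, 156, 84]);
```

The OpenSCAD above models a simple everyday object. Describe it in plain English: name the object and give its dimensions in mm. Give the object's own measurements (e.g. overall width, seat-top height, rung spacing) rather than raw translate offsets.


A door frame. The clear opening is 743 mm wide and 1995 mm high. Two 90 mm wide jambs, 156 mm deep, stand either side of the opening from the floor to the top of the opening. A 84 mm thick head sits across the top of both jambs, spanning the full outside width of the frame.


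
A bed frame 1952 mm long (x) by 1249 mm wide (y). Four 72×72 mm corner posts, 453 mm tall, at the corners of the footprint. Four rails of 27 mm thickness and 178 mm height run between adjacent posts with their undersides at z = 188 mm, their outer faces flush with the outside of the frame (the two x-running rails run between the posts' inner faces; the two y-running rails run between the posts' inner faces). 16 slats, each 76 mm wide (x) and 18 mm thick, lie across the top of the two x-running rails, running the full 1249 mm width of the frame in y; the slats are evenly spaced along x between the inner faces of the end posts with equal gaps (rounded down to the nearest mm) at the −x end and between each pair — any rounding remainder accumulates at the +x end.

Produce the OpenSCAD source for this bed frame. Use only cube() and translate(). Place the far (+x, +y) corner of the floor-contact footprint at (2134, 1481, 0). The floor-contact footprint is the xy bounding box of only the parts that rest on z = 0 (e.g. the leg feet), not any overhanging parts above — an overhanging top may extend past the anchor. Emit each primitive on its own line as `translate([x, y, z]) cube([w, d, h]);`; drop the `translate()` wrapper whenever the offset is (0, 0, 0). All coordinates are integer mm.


translate([182, 232, 0]) cube([72, 72, 453]);
translate([182, 1409, 0]) cube([72, 72, 453]);
translate([2062, 232, 0]) cube([72, 72, 453]);
translate([2062, 1409, 0]) cube([72, 72, 453]);
translate([254, 232, 188]) cube([1808, 27, 178]);
translate([254, 1454, 188]) cube([1808, 27, 178]);
translate([182, 304, 188]) cube([27, 1105, 178]);
translate([2107, 304, 188]) cube([27, 1105, 178]);
translate([288, 232, 366]) cube([76, 1249, 18]);
translate([398, 232, 366]) cube([76, 1249, 18]);
translate([508, 232, 366]) cube([76, 1249, 18]);
translate([618, 232, 366]) cube([76, 1249, 18]);
translate([728, 232, 366]) cube([76, 1249, 18]);
translate([838, 232, 366]) cube([76, 1249, 18]);
translate([948, 232, 366]) cube([76, 1249, 18]);
translate([1058, 232, 366]) cube([76, 1249, 18]);
translate([1168, 232, 366]) cube([76, 1249, 18]);
translate([1278, 232, 366]) cube([76, 1249, 18]);
translate([1388, 232, 366]) cube([76, 1249, 18]);
translate([1498, 232, 366]) cube([76, 1249, 18]);
translate([1608, 232, 366]) cube([76, 1249, 18]);
translate([1718, 232, 366]) cube([76, 1249, 18]);
translate([1828, 232, 366]) cube([76, 1249, 18]);
translate([1938, 232, 366]) cube([76, 1249, 18]);


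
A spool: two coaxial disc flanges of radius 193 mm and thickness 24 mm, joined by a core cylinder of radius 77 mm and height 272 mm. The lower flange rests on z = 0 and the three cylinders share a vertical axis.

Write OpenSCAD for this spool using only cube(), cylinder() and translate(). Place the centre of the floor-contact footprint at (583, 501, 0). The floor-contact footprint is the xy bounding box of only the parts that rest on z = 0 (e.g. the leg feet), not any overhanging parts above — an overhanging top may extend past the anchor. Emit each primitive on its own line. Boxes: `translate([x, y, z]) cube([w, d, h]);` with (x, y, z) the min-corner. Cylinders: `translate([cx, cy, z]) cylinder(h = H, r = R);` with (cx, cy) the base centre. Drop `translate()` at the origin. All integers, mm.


translate([583, 501, 0]) cylinder(h = 24, r = 193);
translate([583, 501, 24]) cylinder(h = 272, r = 77);
translate([583, 501, 296]) cylinder(h = 24, r = 193);


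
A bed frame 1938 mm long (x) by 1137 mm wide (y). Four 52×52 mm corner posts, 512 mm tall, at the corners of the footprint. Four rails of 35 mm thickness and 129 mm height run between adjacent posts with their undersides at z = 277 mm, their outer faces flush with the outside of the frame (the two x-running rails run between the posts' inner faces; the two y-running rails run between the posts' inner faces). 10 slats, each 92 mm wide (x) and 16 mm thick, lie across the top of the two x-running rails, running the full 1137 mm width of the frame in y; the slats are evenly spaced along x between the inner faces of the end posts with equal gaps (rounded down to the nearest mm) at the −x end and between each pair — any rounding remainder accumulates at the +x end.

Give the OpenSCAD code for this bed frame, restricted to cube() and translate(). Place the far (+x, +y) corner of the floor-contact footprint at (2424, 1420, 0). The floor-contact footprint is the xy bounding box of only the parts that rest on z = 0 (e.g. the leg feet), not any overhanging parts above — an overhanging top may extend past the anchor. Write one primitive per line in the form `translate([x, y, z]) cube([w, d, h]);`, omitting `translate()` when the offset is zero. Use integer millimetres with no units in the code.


// slat z = rail_z + rail_h = 277 + 129 = 406
// slat gap = ⌊(1834 − 10·92) / 11⌋ = 83
translate([486, 283, 0]) cube([52, 52, 512]);
translate([486, 1368, 0]) cube([52, 52, 512]);
translate([2372, 283, 0]) cube([52, 52, 512]);
translate([2372, 1368, 0]) cube([52, 52, 512]);
translate([538, 283, 277]) cube([1834, 35, 129]);
translate([538, 1385, 277]) cube([1834, 35, 129]);
translate([486, 335, 277]) cube([35, 1033, 129]);
translate([2389, 335, 277]) cube([35, 1033, 129]);
translate([621, 283, 406]) cube([92, 1137, 16]);
translate([796, 283, 406]) cube([92, 1137, 16]);
translate([971, 283, 406]) cube([92, 1137, 16]);
translate([1146, 283, 406]) cube([92, 1137, 16]);
translate([1321, 283, 406]) cube([92, 1137, 16]);
translate([1496, 283, 406]) cube([92, 1137, 16]);
translate([1671, 283, 406]) cube([92, 1137, 16]);
translate([1846, 283, 406]) cube([92, 1137, 16]);
translate([2021, 283, 406]) cube([92, 1137, 16]);
translate([2196, 283, 406]) cube([92, 1137, 16]);


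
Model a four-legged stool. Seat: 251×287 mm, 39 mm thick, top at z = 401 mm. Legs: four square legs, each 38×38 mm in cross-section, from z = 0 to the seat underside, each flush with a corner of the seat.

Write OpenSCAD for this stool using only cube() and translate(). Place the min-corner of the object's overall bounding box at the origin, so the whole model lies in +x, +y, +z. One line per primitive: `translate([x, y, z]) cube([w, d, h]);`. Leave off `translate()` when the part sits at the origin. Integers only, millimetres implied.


// leg_h = 401 - 39 = 362
translate([0, 0, 362]) cube([251, 287, 39]);
cube([38, 38, 362]);
translate([213, 0, 0]) cube([38, 38, 362]);
translate([0, 249, 0]) cube([38, 38, 362]);
translate([213, 249, 0]) cube([38, 38, 362]);


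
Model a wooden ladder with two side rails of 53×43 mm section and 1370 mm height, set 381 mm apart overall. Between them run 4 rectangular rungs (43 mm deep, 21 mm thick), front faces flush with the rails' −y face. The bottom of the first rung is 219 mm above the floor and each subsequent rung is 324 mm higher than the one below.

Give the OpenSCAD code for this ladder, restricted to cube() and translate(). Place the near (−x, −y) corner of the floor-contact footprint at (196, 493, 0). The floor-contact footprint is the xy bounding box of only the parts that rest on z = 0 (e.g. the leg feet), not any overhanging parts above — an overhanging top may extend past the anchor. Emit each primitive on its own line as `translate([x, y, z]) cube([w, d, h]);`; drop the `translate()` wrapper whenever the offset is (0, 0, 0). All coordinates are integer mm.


// rung span = 381 - 2*53 = 275
// rung[k] z = 219 + k*324
translate([196, 493, 0]) cube([53, 43, 1370]);
translate([524, 493, 0]) cube([53, 43, 1370]);
translate([249, 493, 219]) cube([275, 43, 21]);
translate([249, 493, 543]) cube([275, 43, 21]);
translate([249, 493, 867]) cube([275, 43, 21]);
translate([249, 493, 1191]) cube([275, 43, 21]);


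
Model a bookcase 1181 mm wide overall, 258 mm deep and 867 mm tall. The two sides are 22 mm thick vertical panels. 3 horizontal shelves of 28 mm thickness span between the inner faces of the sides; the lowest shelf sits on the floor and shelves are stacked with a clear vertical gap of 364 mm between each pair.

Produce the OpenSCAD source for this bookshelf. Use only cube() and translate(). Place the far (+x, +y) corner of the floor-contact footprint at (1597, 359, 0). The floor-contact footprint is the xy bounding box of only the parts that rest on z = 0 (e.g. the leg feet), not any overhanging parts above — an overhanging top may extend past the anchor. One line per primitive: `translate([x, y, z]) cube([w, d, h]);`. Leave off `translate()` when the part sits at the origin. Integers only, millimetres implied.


translate([416, 101, 0]) cube([22, 258, 867]);
translate([1575, 101, 0]) cube([22, 258, 867]);
translate([438, 101, 0]) cube([1137, 258, 28]);
translate([438, 101, 392]) cube([1137, 258, 28]);
translate([438, 101, 784]) cube([1137, 258, 28]);


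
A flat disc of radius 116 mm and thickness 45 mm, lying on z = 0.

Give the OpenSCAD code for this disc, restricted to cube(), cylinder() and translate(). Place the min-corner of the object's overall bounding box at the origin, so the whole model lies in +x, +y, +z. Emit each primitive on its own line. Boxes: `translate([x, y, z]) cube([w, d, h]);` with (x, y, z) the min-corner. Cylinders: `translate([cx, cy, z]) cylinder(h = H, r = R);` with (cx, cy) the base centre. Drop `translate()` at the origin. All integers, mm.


translate([116, 116, 0]) cylinder(h = 45, r = 116);


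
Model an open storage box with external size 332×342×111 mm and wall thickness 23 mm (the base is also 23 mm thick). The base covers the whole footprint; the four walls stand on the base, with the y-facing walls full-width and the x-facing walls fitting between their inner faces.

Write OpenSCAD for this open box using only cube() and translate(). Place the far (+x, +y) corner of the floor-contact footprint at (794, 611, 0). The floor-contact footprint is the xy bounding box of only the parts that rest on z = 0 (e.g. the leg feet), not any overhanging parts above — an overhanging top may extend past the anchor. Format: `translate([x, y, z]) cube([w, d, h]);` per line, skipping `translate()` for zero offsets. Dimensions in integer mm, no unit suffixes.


translate([462, 269, 0]) cube([332, 342, 23]);
translate([462, 269, 23]) cube([332, 23, 88]);
translate([462, 588, 23]) cube([332, 23, 88]);
translate([462, 292, 23]) cube([23, 296, 88]);
translate([771, 292, 23]) cube([23, 296, 88]);


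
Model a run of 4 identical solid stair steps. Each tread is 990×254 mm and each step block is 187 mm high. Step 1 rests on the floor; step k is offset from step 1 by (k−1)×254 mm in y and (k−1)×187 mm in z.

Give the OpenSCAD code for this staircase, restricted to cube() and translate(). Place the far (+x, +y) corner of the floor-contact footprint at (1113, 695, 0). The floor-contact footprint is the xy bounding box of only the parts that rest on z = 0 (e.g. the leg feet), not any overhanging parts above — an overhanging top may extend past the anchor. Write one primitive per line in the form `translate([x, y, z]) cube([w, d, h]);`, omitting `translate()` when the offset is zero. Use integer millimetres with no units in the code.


translate([123, 441, 0]) cube([990, 254, 187]);
translate([123, 695, 187]) cube([990, 254, 187]);
translate([123, 949, 374]) cube([990, 254, 187]);
translate([123, 1203, 561]) cube([990, 254, 187]);


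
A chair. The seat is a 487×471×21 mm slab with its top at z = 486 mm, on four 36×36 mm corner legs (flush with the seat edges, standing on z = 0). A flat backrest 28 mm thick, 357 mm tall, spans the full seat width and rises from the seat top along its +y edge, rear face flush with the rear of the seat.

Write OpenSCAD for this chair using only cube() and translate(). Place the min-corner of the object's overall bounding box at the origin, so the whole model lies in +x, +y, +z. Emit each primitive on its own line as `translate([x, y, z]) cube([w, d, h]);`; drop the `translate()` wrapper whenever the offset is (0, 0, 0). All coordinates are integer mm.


translate([0, 0, 465]) cube([487, 471, 21]);
cube([36, 36, 465]);
translate([451, 0, 0]) cube([36, 36, 465]);
translate([0, 435, 0]) cube([36, 36, 465]);
translate([451, 435, 0]) cube([36, 36, 465]);
translate([0, 443, 486]) cube([487, 28, 357]);


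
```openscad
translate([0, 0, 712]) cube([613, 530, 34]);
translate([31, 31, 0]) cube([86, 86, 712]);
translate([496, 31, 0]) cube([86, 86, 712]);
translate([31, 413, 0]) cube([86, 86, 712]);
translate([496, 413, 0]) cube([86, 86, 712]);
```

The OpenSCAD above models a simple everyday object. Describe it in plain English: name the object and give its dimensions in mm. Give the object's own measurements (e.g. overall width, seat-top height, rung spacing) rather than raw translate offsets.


A table: top 613 mm (x) × 530 mm (y), 34 mm thick, upper face at z = 746 mm, on four 86×86 mm square legs, each inset 31 mm from the nearest pair of top edges from z = 0 to the bottom of the top.


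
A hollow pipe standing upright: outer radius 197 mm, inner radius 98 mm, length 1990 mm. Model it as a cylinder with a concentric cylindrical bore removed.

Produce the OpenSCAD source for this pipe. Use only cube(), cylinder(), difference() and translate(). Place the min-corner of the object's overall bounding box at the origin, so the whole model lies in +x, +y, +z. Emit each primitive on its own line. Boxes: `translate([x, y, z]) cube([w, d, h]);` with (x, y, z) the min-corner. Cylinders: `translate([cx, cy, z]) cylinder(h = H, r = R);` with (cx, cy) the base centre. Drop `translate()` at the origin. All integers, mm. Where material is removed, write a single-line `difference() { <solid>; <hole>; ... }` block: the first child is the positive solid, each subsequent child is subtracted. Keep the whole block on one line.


difference() { translate([197, 197, 0]) cylinder(h = 1990, r = 197); translate([197, 197, 0]) cylinder(h = 1990, r = 98); }


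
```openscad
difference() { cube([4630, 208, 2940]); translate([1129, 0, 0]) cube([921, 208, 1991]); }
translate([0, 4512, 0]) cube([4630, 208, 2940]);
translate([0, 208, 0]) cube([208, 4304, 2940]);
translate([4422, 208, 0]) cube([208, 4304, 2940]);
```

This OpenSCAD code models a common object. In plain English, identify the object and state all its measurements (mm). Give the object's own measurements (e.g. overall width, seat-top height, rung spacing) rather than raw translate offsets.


A single room: four walls, each 2940 mm tall and 208 mm thick, enclosing an outside footprint 4630×4720 mm (x × y), no floor or roof. The front and back walls (−y and +y sides) run the full x-width; the side walls fit between their inner faces. A door opening 921 mm wide and 1991 mm tall is cut through the front wall from the floor up, its −x edge 1129 mm from the wall's −x end.


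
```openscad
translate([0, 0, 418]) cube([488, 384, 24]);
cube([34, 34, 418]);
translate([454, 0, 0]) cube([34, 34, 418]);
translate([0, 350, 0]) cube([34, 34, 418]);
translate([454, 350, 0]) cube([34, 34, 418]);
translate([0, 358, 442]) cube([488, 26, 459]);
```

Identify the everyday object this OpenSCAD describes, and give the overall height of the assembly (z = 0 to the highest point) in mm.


A chair. The overall height is 901 mm.

A slab on four corner posts with a tall panel at the back — a chair. The seat slab sits at z = 418 with thickness 24, and the 459 mm backrest starts at the seat top, so the overall height is 418 + 24 + 459 = 901 mm.


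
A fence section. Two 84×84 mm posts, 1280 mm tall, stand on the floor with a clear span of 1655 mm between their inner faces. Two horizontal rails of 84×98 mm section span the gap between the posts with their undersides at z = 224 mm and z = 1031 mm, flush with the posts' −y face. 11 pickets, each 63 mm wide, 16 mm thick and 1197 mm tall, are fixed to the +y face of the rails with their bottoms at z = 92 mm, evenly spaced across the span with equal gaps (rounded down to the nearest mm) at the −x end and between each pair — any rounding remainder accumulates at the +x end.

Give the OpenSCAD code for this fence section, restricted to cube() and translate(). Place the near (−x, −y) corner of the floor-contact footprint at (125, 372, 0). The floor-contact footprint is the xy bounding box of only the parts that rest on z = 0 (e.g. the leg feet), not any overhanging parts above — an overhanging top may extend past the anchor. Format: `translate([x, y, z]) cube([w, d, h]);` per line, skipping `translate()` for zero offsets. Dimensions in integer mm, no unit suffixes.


translate([125, 372, 0]) cube([84, 84, 1280]);
translate([1864, 372, 0]) cube([84, 84, 1280]);
translate([209, 372, 224]) cube([1655, 84, 98]);
translate([209, 372, 1031]) cube([1655, 84, 98]);
translate([289, 456, 92]) cube([63, 16, 1197]);
translate([432, 456, 92]) cube([63, 16, 1197]);
translate([575, 456, 92]) cube([63, 16, 1197]);
translate([718, 456, 92]) cube([63, 16, 1197]);
translate([861, 456, 92]) cube([63, 16, 1197]);
translate([1004, 456, 92]) cube([63, 16, 1197]);
translate([1147, 456, 92]) cube([63, 16, 1197]);
translate([1290, 456, 92]) cube([63, 16, 1197]);
translate([1433, 456, 92]) cube([63, 16, 1197]);
translate([1576, 456, 92]) cube([63, 16, 1197]);
translate([1719, 456, 92]) cube([63, 16, 1197]);
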